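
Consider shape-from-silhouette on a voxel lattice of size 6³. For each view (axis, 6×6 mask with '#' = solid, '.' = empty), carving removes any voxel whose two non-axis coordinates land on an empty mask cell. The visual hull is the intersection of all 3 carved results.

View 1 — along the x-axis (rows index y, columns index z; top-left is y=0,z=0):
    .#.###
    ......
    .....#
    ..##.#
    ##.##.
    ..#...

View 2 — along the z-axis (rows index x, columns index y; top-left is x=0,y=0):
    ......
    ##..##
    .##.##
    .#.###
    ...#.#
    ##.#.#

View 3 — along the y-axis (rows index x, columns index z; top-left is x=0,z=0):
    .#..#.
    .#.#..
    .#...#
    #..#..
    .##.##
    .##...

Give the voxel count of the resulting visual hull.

initial block: 6^3 = 216
[1] x-view keeps 13 columns → grid now 78
[2] z-view keeps 18 columns → grid now 35
[3] y-view keeps 14 columns → grid now 15

|visual hull| = 15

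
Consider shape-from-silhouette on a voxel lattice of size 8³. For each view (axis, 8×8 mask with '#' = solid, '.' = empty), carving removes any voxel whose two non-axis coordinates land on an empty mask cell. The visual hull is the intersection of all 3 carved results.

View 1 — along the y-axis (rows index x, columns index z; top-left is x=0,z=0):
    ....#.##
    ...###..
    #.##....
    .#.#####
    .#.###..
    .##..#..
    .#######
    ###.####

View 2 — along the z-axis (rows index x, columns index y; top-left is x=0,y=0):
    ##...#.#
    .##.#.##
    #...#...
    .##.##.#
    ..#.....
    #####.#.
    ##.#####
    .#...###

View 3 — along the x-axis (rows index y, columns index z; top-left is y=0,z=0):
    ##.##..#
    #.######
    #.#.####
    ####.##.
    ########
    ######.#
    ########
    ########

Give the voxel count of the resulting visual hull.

139 voxels

initial block: 8^3 = 512
carve view 1 (along y, XZ-mask fill 36/64): 288 voxels remain
carve view 2 (along z, XY-mask fill 34/64): 162 voxels remain
carve view 3 (along x, YZ-mask fill 55/64): 139 voxels remain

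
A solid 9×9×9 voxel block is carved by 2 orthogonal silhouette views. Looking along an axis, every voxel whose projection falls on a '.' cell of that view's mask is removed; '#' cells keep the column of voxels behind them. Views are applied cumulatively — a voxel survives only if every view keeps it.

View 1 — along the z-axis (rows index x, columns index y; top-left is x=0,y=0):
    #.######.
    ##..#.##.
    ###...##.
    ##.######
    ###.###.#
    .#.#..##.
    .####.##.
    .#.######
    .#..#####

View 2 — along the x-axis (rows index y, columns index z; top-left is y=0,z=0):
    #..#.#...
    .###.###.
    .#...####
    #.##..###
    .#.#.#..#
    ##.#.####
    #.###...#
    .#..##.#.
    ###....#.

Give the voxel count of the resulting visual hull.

before carving: 729 voxels (9×9×9)
step 1: project along z, AND mask (55/81) → |grid| = 495
step 2: project along x, AND mask (44/81) → |grid| = 269

remaining voxels: 269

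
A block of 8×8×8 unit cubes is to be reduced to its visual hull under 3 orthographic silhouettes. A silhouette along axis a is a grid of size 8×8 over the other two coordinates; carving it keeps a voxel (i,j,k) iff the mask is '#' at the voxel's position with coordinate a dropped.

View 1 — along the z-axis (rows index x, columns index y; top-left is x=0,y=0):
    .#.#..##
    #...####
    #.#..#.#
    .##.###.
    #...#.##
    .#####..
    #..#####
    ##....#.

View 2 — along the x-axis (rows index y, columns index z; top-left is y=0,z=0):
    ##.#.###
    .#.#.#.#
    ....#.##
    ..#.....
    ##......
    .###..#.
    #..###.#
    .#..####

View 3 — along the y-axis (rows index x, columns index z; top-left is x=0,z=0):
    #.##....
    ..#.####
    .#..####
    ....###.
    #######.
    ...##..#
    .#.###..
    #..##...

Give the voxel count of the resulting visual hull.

full grid |V| = 512
after view 1 [z-axis, 36 of 64 cells solid] → remaining = 288
after view 2 [x-axis, 30 of 64 cells solid] → remaining = 143
after view 3 [y-axis, 33 of 64 cells solid] → remaining = 74

74 voxels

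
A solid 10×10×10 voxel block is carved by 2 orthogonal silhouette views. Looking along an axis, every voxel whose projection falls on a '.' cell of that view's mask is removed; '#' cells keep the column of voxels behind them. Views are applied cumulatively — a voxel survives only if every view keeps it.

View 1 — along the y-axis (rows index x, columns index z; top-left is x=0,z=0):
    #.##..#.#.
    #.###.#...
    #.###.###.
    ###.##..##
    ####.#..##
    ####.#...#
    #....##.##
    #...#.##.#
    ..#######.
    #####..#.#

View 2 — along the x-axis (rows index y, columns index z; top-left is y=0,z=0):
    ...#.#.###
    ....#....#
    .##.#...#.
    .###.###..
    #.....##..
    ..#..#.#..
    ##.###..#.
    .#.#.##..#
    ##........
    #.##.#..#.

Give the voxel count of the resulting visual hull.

before carving: 1000 voxels (10×10×10)
carve view 1 (along y, XZ-mask fill 61/100): 610 voxels remain
carve view 2 (along x, YZ-mask fill 41/100): 247 voxels remain

remaining voxels: 247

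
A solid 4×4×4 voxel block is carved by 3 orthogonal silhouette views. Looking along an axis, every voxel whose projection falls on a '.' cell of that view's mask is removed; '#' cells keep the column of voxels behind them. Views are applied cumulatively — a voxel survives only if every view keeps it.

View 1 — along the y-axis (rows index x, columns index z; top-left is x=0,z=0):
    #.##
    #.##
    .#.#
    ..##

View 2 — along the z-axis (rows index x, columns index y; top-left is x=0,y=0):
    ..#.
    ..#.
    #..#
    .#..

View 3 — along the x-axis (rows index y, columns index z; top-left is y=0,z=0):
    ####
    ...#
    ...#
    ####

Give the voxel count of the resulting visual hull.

full grid |V| = 64
V1 y: intersect with XZ mask (10 set) -- 40 left
V2 z: intersect with XY mask (5 set) -- 12 left
V3 x: intersect with YZ mask (10 set) -- 7 left

voxel count = 7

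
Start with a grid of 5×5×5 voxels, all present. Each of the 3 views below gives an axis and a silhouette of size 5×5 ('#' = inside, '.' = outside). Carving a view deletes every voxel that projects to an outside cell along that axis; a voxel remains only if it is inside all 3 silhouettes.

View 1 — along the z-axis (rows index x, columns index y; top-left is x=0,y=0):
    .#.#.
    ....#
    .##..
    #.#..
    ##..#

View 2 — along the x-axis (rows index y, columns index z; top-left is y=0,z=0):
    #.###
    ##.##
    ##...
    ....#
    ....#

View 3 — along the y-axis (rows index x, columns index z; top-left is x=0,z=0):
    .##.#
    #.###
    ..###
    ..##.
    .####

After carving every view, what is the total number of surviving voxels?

15 voxels

initial block: 5^3 = 125
after view 1 [z-axis, 10 of 25 cells solid] → remaining = 50
after view 2 [x-axis, 12 of 25 cells solid] → remaining = 27
after view 3 [y-axis, 16 of 25 cells solid] → remaining = 15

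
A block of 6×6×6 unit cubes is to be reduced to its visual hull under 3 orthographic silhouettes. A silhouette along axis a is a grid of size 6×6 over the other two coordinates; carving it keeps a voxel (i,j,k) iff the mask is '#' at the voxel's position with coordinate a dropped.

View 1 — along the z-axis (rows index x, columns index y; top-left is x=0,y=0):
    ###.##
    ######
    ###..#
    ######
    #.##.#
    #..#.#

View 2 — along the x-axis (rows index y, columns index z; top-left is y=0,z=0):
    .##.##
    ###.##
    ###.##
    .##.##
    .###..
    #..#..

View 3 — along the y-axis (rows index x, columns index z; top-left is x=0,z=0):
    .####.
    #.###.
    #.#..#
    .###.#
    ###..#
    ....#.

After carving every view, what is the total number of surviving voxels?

|visual hull| = 65

initial block: 6^3 = 216
step 1: project along z, AND mask (28/36) → |grid| = 168
step 2: project along x, AND mask (23/36) → |grid| = 106
step 3: project along y, AND mask (20/36) → |grid| = 65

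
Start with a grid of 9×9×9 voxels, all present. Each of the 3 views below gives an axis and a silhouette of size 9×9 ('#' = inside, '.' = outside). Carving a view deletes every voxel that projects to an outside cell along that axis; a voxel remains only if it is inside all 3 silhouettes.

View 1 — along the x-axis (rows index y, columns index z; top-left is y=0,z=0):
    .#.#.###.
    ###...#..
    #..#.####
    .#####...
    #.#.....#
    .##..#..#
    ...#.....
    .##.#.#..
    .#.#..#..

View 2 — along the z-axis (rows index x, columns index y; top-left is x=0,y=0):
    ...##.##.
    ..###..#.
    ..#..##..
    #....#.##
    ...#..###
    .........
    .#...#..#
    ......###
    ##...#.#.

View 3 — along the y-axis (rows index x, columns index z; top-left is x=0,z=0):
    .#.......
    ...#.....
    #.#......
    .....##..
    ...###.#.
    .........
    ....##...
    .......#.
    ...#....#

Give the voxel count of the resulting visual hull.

start: 9×9×9 = 729 voxels
after view 1 [x-axis, 35 of 81 cells solid] → remaining = 315
after view 2 [z-axis, 29 of 81 cells solid] → remaining = 107
after view 3 [y-axis, 15 of 81 cells solid] → remaining = 20

remaining voxels: 20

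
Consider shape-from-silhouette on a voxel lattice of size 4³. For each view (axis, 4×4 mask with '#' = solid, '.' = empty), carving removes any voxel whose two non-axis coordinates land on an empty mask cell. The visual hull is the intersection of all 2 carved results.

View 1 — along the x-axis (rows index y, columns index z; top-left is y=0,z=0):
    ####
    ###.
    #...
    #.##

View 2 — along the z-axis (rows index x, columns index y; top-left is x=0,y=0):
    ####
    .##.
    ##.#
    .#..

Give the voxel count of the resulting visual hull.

28 voxels

before carving: 64 voxels (4×4×4)
step 1: project along x, AND mask (11/16) → |grid| = 44
step 2: project along z, AND mask (10/16) → |grid| = 28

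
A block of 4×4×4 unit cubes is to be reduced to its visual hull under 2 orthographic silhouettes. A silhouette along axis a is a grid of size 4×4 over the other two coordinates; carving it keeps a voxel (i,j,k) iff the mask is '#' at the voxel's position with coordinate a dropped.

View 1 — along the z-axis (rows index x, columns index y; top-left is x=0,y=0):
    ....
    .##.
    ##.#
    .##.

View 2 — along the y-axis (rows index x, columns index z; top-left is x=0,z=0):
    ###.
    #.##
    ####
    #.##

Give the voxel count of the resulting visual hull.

start: 4×4×4 = 64 voxels
V1 z: intersect with XY mask (7 set) -- 28 left
V2 y: intersect with XZ mask (13 set) -- 24 left

voxel count = 24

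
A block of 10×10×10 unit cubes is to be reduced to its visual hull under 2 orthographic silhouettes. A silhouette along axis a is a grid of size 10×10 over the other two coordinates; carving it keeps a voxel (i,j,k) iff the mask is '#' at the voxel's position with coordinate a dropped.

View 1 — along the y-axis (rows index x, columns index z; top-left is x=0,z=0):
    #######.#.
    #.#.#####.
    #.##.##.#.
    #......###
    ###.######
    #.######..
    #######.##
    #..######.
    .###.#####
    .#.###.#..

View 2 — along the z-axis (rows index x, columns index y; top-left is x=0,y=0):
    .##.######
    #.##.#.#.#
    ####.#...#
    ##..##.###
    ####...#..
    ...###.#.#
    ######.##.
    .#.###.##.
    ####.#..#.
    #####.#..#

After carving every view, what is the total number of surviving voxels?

|visual hull| = 447

before carving: 1000 voxels (10×10×10)
V1 y: intersect with XZ mask (70 set) -- 700 left
V2 z: intersect with XY mask (64 set) -- 447 left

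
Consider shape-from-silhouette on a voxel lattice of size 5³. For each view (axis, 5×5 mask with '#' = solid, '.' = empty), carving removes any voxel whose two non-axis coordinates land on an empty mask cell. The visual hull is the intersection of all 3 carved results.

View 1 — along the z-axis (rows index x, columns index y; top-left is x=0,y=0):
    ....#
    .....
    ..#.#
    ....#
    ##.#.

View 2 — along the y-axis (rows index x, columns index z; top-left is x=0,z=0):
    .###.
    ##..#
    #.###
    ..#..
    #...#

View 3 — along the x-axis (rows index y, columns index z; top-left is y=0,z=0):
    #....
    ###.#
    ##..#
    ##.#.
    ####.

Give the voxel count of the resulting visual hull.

voxel count = 13

start: 5×5×5 = 125 voxels
  1. axis=2 (XY plane), |mask|=7  ⇒  voxels=35
  2. axis=1 (XZ plane), |mask|=13  ⇒  voxels=18
  3. axis=0 (YZ plane), |mask|=15  ⇒  voxels=13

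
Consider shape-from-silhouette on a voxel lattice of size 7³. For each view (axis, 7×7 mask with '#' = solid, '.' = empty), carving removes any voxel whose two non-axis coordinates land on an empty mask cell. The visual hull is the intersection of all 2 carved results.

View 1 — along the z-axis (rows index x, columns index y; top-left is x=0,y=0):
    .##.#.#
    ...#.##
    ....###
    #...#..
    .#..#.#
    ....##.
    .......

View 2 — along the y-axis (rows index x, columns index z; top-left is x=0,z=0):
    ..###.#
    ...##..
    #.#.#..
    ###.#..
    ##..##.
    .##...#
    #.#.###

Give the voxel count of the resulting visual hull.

|visual hull| = 57

start: 7×7×7 = 343 voxels
  1. axis=2 (XY plane), |mask|=17  ⇒  voxels=119
  2. axis=1 (XZ plane), |mask|=25  ⇒  voxels=57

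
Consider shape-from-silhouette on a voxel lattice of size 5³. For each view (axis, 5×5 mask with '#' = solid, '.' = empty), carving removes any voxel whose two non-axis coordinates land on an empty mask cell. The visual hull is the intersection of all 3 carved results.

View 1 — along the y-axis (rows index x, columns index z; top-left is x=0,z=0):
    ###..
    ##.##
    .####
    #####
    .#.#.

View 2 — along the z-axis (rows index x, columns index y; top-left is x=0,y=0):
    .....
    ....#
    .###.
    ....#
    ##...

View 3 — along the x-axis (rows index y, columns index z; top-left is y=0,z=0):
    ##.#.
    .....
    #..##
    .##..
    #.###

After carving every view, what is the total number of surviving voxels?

full grid |V| = 125
  1. axis=1 (XZ plane), |mask|=18  ⇒  voxels=90
  2. axis=2 (XY plane), |mask|=7  ⇒  voxels=25
  3. axis=0 (YZ plane), |mask|=12  ⇒  voxels=13

|visual hull| = 13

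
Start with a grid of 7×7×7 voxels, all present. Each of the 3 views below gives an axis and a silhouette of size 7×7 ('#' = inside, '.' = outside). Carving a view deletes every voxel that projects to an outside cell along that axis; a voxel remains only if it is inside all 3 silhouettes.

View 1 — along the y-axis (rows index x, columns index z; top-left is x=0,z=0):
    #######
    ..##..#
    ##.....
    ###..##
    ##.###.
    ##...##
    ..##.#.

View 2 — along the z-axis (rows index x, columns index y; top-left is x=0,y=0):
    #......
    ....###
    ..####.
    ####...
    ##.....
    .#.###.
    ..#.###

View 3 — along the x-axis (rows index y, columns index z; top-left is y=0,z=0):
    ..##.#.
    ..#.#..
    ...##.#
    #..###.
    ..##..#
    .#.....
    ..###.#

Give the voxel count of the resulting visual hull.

initial block: 7^3 = 343
[1] y-view keeps 29 columns → grid now 203
[2] z-view keeps 22 columns → grid now 82
[3] x-view keeps 20 columns → grid now 29

29 voxels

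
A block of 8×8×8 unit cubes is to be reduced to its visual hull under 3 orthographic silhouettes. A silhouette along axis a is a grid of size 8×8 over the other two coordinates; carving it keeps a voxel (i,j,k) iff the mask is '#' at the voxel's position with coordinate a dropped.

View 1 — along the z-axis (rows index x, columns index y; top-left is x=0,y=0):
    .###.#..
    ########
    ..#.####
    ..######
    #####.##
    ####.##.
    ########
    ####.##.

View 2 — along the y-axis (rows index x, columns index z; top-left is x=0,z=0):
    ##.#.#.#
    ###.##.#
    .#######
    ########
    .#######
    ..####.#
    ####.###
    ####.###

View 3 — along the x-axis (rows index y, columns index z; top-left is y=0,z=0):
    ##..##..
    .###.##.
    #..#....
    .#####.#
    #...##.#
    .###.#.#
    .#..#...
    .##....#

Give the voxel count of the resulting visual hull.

initial block: 8^3 = 512
after view 1 [z-axis, 50 of 64 cells solid] → remaining = 400
after view 2 [y-axis, 52 of 64 cells solid] → remaining = 328
after view 3 [x-axis, 31 of 64 cells solid] → remaining = 162

162 voxels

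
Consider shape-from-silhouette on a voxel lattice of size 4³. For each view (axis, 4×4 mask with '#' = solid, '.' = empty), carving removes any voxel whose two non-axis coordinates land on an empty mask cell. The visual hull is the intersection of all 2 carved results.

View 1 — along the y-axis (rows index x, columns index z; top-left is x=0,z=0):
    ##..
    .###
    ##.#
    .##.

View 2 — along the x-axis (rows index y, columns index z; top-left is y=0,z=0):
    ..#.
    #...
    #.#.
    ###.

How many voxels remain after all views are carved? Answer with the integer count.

|visual hull| = 16

initial block: 4^3 = 64
after view 1 [y-axis, 10 of 16 cells solid] → remaining = 40
after view 2 [x-axis, 7 of 16 cells solid] → remaining = 16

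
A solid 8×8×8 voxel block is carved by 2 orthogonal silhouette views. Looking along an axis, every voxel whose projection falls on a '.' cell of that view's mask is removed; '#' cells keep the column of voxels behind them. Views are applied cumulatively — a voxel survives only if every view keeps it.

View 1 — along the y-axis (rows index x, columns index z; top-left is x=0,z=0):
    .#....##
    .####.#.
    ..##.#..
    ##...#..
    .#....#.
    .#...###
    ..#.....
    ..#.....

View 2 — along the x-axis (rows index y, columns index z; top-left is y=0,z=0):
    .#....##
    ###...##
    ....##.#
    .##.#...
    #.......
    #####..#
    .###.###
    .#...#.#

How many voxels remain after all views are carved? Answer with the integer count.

start: 8×8×8 = 512 voxels
[1] y-view keeps 22 columns → grid now 176
[2] x-view keeps 30 columns → grid now 89

remaining voxels: 89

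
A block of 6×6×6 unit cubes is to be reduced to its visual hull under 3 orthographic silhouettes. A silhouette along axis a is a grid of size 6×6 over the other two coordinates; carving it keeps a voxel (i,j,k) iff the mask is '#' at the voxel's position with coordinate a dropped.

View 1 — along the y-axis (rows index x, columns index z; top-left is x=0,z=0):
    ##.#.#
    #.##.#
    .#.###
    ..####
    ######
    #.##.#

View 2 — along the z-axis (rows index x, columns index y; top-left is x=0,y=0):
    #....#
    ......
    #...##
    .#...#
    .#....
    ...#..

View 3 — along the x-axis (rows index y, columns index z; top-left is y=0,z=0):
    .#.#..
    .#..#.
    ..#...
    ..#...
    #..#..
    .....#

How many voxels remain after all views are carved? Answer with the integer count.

voxel count = 12

initial block: 6^3 = 216
carve view 1 (along y, XZ-mask fill 26/36): 156 voxels remain
carve view 2 (along z, XY-mask fill 9/36): 38 voxels remain
carve view 3 (along x, YZ-mask fill 9/36): 12 voxels remain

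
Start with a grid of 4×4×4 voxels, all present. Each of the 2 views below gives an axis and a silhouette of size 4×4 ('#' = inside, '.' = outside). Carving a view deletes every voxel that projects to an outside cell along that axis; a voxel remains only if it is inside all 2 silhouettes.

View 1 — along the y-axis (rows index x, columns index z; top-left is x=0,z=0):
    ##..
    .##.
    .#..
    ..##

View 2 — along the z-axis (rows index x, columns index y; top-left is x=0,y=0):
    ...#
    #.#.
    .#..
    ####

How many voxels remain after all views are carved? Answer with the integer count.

before carving: 64 voxels (4×4×4)
carve view 1 (along y, XZ-mask fill 7/16): 28 voxels remain
carve view 2 (along z, XY-mask fill 8/16): 15 voxels remain

|visual hull| = 15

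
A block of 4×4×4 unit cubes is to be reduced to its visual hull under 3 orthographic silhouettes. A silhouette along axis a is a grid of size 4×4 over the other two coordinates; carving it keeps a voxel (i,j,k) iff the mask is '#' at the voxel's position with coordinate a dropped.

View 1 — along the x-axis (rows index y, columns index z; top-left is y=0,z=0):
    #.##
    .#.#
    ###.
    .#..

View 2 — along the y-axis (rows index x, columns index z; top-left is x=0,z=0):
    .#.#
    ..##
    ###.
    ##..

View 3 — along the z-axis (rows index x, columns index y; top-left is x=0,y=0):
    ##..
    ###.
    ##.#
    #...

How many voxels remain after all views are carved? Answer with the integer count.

12 voxels

before carving: 64 voxels (4×4×4)
V1 x: intersect with YZ mask (9 set) -- 36 left
V2 y: intersect with XZ mask (9 set) -- 21 left
V3 z: intersect with XY mask (9 set) -- 12 left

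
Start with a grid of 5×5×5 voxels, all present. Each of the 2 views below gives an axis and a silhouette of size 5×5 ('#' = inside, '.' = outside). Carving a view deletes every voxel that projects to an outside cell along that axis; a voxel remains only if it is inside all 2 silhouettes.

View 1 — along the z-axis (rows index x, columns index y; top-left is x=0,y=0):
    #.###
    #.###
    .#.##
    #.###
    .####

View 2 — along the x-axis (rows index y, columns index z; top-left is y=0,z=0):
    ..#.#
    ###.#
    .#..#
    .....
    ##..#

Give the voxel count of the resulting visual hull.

37 voxels

before carving: 125 voxels (5×5×5)
carve view 1 (along z, XY-mask fill 19/25): 95 voxels remain
carve view 2 (along x, YZ-mask fill 11/25): 37 voxels remain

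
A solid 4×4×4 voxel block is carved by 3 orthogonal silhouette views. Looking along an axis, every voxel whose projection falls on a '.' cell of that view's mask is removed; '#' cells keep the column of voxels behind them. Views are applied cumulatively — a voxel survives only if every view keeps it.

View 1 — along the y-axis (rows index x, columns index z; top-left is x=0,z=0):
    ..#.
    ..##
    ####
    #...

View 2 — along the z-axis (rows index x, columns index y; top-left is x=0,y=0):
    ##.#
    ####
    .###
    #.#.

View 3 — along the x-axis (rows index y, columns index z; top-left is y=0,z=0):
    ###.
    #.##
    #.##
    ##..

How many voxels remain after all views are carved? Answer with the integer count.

voxel count = 17

start: 4×4×4 = 64 voxels
after view 1 [y-axis, 8 of 16 cells solid] → remaining = 32
after view 2 [z-axis, 12 of 16 cells solid] → remaining = 25
after view 3 [x-axis, 11 of 16 cells solid] → remaining = 17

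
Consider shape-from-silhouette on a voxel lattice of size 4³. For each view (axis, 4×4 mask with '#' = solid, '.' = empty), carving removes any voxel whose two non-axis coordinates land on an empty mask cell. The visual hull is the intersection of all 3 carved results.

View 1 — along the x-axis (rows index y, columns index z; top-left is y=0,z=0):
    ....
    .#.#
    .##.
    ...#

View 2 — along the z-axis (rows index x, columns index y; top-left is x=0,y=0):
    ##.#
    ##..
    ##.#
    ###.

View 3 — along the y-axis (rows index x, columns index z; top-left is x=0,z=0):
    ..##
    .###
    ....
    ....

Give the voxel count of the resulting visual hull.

initial block: 4^3 = 64
after view 1 [x-axis, 5 of 16 cells solid] → remaining = 20
after view 2 [z-axis, 11 of 16 cells solid] → remaining = 12
after view 3 [y-axis, 5 of 16 cells solid] → remaining = 4

|visual hull| = 4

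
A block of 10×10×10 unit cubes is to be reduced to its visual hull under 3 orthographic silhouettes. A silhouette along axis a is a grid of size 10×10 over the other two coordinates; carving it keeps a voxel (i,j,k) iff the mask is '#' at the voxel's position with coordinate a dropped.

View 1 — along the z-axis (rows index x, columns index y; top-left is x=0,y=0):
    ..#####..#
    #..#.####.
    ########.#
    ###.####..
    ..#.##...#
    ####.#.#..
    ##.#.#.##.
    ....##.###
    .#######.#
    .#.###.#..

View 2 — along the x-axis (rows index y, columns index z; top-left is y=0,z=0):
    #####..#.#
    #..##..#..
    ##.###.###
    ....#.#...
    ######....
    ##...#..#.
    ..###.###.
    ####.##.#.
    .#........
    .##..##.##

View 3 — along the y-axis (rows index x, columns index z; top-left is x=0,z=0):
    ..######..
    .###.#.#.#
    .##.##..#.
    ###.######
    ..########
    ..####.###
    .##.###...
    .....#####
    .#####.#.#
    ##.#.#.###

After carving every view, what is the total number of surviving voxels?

before carving: 1000 voxels (10×10×10)
step 1: project along z, AND mask (62/100) → |grid| = 620
step 2: project along x, AND mask (51/100) → |grid| = 322
step 3: project along y, AND mask (65/100) → |grid| = 203

remaining voxels: 203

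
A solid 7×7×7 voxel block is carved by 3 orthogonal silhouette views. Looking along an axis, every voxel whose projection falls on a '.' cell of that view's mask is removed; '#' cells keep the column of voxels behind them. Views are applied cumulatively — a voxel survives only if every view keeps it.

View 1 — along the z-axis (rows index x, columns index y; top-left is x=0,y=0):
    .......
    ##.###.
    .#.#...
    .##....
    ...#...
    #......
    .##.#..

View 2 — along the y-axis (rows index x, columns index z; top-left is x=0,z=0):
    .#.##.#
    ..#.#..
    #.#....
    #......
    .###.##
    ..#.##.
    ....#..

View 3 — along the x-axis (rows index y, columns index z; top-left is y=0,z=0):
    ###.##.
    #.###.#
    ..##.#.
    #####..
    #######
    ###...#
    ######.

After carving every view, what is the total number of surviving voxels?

initial block: 7^3 = 343
V1 z: intersect with XY mask (14 set) -- 98 left
V2 y: intersect with XZ mask (18 set) -- 27 left
V3 x: intersect with YZ mask (35 set) -- 22 left

remaining voxels: 22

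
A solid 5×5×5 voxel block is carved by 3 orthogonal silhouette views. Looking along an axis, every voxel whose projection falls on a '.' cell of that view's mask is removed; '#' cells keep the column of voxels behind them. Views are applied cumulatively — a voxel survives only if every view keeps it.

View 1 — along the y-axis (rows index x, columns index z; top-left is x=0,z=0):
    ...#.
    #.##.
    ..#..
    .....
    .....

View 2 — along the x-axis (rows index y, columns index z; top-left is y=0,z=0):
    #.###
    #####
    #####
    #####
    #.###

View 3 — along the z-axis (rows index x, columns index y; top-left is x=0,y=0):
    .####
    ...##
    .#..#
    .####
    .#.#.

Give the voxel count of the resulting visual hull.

full grid |V| = 125
step 1: project along y, AND mask (5/25) → |grid| = 25
step 2: project along x, AND mask (23/25) → |grid| = 25
step 3: project along z, AND mask (14/25) → |grid| = 12

12 voxels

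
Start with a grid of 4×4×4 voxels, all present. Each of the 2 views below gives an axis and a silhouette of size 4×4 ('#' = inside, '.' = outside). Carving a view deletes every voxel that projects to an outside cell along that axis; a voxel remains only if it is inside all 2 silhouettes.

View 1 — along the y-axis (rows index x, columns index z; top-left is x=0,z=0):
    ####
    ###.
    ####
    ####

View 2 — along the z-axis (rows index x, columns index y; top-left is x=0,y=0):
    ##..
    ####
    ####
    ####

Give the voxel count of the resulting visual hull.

before carving: 64 voxels (4×4×4)
step 1: project along y, AND mask (15/16) → |grid| = 60
step 2: project along z, AND mask (14/16) → |grid| = 52

voxel count = 52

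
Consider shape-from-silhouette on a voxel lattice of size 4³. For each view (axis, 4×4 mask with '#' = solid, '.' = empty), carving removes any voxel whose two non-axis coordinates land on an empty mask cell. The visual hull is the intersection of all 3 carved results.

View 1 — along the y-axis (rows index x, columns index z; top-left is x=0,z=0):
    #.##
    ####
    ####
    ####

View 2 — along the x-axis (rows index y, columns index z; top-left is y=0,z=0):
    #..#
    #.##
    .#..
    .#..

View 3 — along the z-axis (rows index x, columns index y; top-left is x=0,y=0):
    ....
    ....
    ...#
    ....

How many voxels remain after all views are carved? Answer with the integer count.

1 voxels

start: 4×4×4 = 64 voxels
V1 y: intersect with XZ mask (15 set) -- 60 left
V2 x: intersect with YZ mask (7 set) -- 26 left
V3 z: intersect with XY mask (1 set) -- 1 left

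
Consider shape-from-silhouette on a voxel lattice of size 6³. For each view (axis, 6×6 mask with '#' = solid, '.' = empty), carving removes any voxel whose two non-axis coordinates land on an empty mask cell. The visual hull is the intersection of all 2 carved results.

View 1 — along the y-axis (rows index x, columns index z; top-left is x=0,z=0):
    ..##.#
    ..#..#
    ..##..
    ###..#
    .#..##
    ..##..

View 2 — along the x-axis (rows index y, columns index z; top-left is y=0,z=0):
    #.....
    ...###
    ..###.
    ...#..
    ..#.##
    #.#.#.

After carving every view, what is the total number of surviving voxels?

voxel count = 38

before carving: 216 voxels (6×6×6)
V1 y: intersect with XZ mask (16 set) -- 96 left
V2 x: intersect with YZ mask (14 set) -- 38 left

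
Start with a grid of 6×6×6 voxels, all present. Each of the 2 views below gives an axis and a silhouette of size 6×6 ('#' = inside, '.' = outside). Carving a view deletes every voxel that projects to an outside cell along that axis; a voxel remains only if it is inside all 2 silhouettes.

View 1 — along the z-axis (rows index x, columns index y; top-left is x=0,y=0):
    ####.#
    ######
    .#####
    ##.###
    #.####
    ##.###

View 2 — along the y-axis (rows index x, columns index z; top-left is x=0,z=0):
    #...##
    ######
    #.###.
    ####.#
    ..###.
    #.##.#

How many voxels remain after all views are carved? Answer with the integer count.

initial block: 6^3 = 216
carve view 1 (along z, XY-mask fill 31/36): 186 voxels remain
carve view 2 (along y, XZ-mask fill 25/36): 131 voxels remain

remaining voxels: 131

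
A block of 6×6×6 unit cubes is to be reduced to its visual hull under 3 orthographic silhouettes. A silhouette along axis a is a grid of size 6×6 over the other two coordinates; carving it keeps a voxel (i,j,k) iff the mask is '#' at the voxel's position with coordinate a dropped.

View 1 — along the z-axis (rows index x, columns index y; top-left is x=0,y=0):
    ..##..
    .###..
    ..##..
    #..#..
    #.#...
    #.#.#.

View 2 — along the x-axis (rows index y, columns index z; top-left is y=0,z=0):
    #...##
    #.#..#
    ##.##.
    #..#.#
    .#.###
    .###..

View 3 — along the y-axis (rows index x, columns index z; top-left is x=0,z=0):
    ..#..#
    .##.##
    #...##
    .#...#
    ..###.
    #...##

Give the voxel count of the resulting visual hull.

initial block: 6^3 = 216
[1] z-view keeps 14 columns → grid now 84
[2] x-view keeps 20 columns → grid now 48
[3] y-view keeps 17 columns → grid now 22

22 voxels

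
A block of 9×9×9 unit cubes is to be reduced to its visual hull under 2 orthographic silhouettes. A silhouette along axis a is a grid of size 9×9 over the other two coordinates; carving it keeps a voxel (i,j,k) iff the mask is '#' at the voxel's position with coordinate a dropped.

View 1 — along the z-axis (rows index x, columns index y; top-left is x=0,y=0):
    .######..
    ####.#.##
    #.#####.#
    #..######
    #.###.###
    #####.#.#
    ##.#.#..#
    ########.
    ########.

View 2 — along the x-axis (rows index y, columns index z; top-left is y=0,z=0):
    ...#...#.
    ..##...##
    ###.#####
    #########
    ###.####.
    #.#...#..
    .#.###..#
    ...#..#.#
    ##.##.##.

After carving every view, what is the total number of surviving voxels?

start: 9×9×9 = 729 voxels
  1. axis=2 (XY plane), |mask|=62  ⇒  voxels=558
  2. axis=0 (YZ plane), |mask|=47  ⇒  voxels=333

remaining voxels: 333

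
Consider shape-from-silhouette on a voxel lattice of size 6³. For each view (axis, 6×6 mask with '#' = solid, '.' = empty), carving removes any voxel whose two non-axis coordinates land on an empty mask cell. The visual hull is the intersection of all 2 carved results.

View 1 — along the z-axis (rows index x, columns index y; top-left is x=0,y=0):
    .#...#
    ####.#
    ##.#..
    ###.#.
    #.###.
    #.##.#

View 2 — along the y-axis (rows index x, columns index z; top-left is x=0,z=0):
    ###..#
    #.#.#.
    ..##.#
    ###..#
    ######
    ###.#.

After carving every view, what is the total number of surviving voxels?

initial block: 6^3 = 216
after view 1 [z-axis, 22 of 36 cells solid] → remaining = 132
after view 2 [y-axis, 24 of 36 cells solid] → remaining = 88

|visual hull| = 88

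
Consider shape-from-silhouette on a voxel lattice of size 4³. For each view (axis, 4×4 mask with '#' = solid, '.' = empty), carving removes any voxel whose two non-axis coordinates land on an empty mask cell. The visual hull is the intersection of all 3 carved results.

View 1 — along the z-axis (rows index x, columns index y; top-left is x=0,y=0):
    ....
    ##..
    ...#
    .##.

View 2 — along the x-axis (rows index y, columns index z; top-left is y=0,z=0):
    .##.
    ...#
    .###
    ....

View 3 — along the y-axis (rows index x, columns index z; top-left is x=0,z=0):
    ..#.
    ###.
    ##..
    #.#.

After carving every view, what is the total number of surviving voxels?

before carving: 64 voxels (4×4×4)
step 1: project along z, AND mask (5/16) → |grid| = 20
step 2: project along x, AND mask (6/16) → |grid| = 7
step 3: project along y, AND mask (8/16) → |grid| = 3

3 voxels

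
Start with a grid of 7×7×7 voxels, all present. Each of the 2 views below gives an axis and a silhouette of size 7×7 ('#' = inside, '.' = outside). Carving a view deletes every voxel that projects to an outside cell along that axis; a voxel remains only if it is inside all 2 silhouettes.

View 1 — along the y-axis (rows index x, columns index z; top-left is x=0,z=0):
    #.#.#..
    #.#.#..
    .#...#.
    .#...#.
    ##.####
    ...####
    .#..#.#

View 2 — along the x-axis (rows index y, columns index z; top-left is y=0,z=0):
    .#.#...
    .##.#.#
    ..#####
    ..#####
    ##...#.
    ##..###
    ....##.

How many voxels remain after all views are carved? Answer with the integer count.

start: 7×7×7 = 343 voxels
carve view 1 (along y, XZ-mask fill 23/49): 161 voxels remain
carve view 2 (along x, YZ-mask fill 26/49): 91 voxels remain

remaining voxels: 91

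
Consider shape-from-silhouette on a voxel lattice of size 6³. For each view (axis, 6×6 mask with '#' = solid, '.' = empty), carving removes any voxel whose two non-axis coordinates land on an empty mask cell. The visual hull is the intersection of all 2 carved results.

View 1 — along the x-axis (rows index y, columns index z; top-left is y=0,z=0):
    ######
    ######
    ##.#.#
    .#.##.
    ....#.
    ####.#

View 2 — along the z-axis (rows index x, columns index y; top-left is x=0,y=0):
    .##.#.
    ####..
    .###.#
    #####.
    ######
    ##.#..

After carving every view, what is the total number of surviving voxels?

before carving: 216 voxels (6×6×6)
after view 1 [x-axis, 25 of 36 cells solid] → remaining = 150
after view 2 [z-axis, 25 of 36 cells solid] → remaining = 108

remaining voxels: 108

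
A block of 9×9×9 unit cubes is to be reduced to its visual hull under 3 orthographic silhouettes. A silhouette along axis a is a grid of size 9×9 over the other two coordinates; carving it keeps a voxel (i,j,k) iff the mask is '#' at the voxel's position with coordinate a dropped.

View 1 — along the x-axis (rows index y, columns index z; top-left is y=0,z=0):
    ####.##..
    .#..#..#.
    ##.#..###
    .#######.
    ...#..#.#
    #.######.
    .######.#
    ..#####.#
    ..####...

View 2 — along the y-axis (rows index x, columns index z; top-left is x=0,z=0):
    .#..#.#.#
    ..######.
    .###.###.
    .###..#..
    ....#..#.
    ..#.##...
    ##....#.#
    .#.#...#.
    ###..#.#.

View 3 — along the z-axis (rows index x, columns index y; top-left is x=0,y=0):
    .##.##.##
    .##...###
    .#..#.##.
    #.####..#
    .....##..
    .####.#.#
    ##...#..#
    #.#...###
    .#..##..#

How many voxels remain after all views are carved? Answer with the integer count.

|visual hull| = 99

before carving: 729 voxels (9×9×9)
  1. axis=0 (YZ plane), |mask|=49  ⇒  voxels=441
  2. axis=1 (XZ plane), |mask|=37  ⇒  voxels=209
  3. axis=2 (XY plane), |mask|=42  ⇒  voxels=99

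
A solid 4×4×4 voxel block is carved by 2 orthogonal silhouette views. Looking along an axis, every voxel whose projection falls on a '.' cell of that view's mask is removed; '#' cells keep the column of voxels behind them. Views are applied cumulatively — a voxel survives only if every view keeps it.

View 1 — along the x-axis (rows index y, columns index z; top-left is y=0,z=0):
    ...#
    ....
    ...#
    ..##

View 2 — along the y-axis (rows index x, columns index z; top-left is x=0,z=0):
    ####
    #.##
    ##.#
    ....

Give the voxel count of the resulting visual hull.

remaining voxels: 11

before carving: 64 voxels (4×4×4)
[1] x-view keeps 4 columns → grid now 16
[2] y-view keeps 10 columns → grid now 11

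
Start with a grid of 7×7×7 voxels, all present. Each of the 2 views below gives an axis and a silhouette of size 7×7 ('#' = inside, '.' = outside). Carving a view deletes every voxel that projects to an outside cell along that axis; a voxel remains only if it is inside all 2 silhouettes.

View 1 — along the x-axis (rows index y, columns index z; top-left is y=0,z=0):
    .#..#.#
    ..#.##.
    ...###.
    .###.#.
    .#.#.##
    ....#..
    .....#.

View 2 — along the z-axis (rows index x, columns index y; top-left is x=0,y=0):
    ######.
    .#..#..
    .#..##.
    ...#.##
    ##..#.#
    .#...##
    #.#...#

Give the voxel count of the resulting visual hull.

full grid |V| = 343
V1 x: intersect with YZ mask (19 set) -- 133 left
V2 z: intersect with XY mask (24 set) -- 62 left

remaining voxels: 62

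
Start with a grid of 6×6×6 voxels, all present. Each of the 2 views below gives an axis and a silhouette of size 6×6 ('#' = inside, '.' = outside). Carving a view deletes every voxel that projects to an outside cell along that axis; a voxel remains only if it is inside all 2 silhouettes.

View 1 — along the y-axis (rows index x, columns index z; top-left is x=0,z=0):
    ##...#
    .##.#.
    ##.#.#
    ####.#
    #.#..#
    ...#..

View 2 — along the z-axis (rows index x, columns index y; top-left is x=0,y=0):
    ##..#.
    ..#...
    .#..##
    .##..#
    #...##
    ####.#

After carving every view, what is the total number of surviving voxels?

before carving: 216 voxels (6×6×6)
carve view 1 (along y, XZ-mask fill 19/36): 114 voxels remain
carve view 2 (along z, XY-mask fill 18/36): 53 voxels remain

remaining voxels: 53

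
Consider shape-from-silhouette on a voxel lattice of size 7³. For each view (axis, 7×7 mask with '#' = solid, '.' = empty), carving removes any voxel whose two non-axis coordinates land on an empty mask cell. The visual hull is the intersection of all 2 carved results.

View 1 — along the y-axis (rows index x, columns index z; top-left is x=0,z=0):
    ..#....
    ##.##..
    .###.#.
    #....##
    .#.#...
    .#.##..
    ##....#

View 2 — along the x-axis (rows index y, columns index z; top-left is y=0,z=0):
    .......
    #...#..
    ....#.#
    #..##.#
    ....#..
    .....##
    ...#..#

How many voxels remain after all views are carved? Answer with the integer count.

voxel count = 32

initial block: 7^3 = 343
after view 1 [y-axis, 20 of 49 cells solid] → remaining = 140
after view 2 [x-axis, 13 of 49 cells solid] → remaining = 32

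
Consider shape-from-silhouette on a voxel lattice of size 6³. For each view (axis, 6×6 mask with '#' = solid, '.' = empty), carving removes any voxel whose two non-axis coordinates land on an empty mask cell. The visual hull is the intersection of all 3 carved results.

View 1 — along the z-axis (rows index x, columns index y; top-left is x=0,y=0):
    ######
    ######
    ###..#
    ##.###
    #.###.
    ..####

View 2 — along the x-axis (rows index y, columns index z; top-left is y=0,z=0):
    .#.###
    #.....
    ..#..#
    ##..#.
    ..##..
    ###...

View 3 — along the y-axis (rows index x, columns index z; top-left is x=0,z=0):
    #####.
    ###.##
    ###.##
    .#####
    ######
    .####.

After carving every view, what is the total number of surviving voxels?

|visual hull| = 63

initial block: 6^3 = 216
  1. axis=2 (XY plane), |mask|=29  ⇒  voxels=174
  2. axis=0 (YZ plane), |mask|=15  ⇒  voxels=74
  3. axis=1 (XZ plane), |mask|=30  ⇒  voxels=63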